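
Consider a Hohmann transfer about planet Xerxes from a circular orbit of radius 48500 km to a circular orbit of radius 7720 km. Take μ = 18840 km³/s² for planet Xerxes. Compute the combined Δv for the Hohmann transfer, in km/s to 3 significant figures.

Δv = 0.786 km/s

Semi-major axis of the transfer orbit: a_t = (48500 + 7720)/2 = 28110 km.
At r₁ the circular-orbit speed is v₁ = √(μ/r₁) = 0.62326 km/s.
Transfer-orbit speed at r₁ (vis-viva): v_a = √[μ(2/r₁ − 1/a_t)] = 0.32662 km/s.
First burn Δv₁ = |v_a − v₁| = 0.2966 km/s.
Circular speed at r₂: v₂ = √(μ/r₂) = 1.5622 km/s.
Transfer-orbit speed at r₂: v_p = √[μ(2/r₂ − 1/a_t)] = 2.0520 km/s.
Second burn Δv₂ = |v₂ − v_p| = 0.4898 km/s.
Total Δv = Δv₁ + Δv₂ = 0.7864 km/s.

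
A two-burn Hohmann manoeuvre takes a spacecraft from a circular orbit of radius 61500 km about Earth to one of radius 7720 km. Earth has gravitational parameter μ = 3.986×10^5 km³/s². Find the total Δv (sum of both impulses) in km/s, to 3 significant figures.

Δv = 3.74 km/s

Transfer-ellipse semi-major axis a_t = (r₁ + r₂)/2 = (61500 + 7720)/2 = 34610 km.
Circular speed at r₁: v₁ = √(μ/r₁) = √(3.986×10^5/61500) = 2.5458 km/s.
Transfer-orbit speed at r₁ (vis-viva equation): v_a = √[μ(2/r₁ − 1/a_t)] = 1.2024 km/s.
First burn Δv₁ = |v_a − v₁| = 1.343 km/s.
Circular speed at r₂: v₂ = √(μ/r₂) = 7.1855 km/s.
Transfer-orbit speed at r₂: v_p = √[μ(2/r₂ − 1/a_t)] = 9.5785 km/s.
Second burn Δv₂ = |v₂ − v_p| = 2.393 km/s.
Total Δv = Δv₁ + Δv₂ = 3.736 km/s.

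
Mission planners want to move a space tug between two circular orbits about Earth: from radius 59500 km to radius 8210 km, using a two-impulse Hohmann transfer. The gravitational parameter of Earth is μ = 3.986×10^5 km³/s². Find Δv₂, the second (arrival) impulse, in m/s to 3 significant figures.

The Hohmann ellipse has a_t = (r₁ + r₂)/2 = 33855 km.
Circular speed at r = 8210 km: v_c = √(μ/r) = 6.968 km/s.
Transfer-orbit speed at the same r (vis-viva, a = a_t): v_t = √[μ(2/r − 1/a_t)] = 9.237 km/s.
Δv₂ = |v_t − v_c| = |9.237 − 6.968| = 2.269 km/s.

Δv₂ = 2270 m/s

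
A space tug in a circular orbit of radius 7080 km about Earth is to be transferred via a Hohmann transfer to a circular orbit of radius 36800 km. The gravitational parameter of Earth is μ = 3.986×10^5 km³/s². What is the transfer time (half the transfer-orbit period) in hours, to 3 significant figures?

t = 4.49 hours

The Hohmann ellipse has a_t = (r₁ + r₂)/2 = 21940 km.
By Kepler's third law the transfer-orbit period is T = 2π√(a_t³/μ), so t = T/2 = 16170 s.
Converting: 16170 s ÷ 3600 s/hour = 4.49 hours.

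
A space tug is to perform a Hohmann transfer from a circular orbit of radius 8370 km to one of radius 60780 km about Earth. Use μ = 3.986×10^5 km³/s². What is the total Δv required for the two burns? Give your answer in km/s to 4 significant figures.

Δv = 3.550 km/s

Transfer-ellipse semi-major axis a_t = (r₁ + r₂)/2 = (8370 + 60780)/2 = 34575 km.
At r₁ the circular-orbit speed is v₁ = √(μ/r₁) = 6.901 km/s.
Transfer-orbit speed at r₁ (v² = μ(2/r − 1/a)): v_p = √[μ(2/r₁ − 1/a_t)] = 9.150 km/s.
First burn Δv₁ = |v_p − v₁| = 2.249 km/s.
At r₂, v₂ = √(μ/r₂) = 2.561 km/s.
Transfer-orbit speed at r₂: v_a = √[μ(2/r₂ − 1/a_t)] = 1.260 km/s.
Second burn Δv₂ = |v₂ − v_a| = 1.301 km/s.
Total Δv = Δv₁ + Δv₂ = 3.550 km/s.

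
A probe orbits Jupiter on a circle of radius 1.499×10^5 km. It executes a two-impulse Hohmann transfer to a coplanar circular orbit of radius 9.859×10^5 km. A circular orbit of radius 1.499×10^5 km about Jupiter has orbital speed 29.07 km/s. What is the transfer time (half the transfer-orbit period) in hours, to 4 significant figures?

From the circular-orbit relation v² = μ/r at r = 1.499×10^5 km: μ = v²r = (29.07)² × 1.499×10^5 = 1.26675×10^8 km³/s².
Transfer-ellipse semi-major axis a_t = (r₁ + r₂)/2 = (1.499×10^5 + 9.859×10^5)/2 = 5.679×10^5 km.
By Kepler's third law the transfer-orbit period is T = 2π√(a_t³/μ), so t = T/2 = 1.1946×10^5 s.
Converting: 1.1946×10^5 s ÷ 3600 s/hour = 33.18 hours.

t = 33.18 hours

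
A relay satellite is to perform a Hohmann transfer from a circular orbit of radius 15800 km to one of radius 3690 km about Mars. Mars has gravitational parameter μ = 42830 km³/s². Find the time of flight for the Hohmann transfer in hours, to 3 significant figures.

Transfer-ellipse semi-major axis a_t = (r₁ + r₂)/2 = (15800 + 3690)/2 = 9745 km.
Transfer time t = π√(a_t³/μ) = π√((9745)³ / 42830) = 14600 s.
Converting: 14600 s ÷ 3600 s/hour = 4.06 hours.

t = 4.06 hours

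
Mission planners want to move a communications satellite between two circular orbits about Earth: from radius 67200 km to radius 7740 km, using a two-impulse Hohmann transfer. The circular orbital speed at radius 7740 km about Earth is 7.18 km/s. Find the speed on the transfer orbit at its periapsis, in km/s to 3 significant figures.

From the circular-orbit relation v² = μ/r at r = 7740 km: μ = v²r = (7.18)² × 7740 = 3.99016×10^5 km³/s².
Transfer-ellipse semi-major axis a_t = (r₁ + r₂)/2 = (67200 + 7740)/2 = 37470 km.
At periapsis, r = 7740 km.
From the vis-viva equation, v = √[μ(2/r − 1/a_t)] = 9.615 km/s.

v = 9.62 km/s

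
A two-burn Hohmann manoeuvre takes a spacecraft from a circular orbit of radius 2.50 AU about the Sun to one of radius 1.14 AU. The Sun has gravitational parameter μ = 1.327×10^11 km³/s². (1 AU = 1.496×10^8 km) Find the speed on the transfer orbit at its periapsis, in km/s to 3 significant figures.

In km: r₁ = 2.50 × 1.496×10^8 = 3.740×10^8 km; r₂ = 1.14 × 1.496×10^8 = 1.70544×10^8 km.
The Hohmann ellipse has a_t = (r₁ + r₂)/2 = 2.72272×10^8 km.
The periapsis of the transfer ellipse is at r = 1.70544×10^8 km.
From the vis-viva equation, v = √[μ(2/r − 1/a_t)] = 32.69 km/s.

v = 32.7 km/s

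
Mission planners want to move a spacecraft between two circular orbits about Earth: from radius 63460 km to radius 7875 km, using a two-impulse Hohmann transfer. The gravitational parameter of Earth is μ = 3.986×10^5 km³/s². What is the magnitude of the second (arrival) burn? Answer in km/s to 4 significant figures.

Transfer-ellipse semi-major axis a_t = (r₁ + r₂)/2 = (63460 + 7875)/2 = 35667.5 km.
Circular speed at r = 7875 km: v_c = √(μ/r) = 7.1145 km/s.
Vis-viva on the transfer ellipse at r = 7875 km gives v_t = √[μ(2/r − 1/a_t)] = 9.4898 km/s.
Δv₂ = |v_t − v_c| = |9.4898 − 7.1145| = 2.375 km/s.

Δv₂ = 2.375 km/s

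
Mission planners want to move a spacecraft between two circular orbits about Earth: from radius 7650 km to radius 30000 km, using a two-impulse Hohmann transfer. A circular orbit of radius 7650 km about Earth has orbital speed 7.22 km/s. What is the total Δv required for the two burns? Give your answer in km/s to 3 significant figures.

Δv = 3.22 km/s

From the circular-orbit relation v² = μ/r at r = 7650 km: μ = v²r = (7.22)² × 7650 = 3.98782×10^5 km³/s².
The Hohmann ellipse has a_t = (r₁ + r₂)/2 = 18825 km.
Circular speed at r₁: v₁ = √(μ/r₁) = √(3.98782×10^5/7650) = 7.220 km/s.
Transfer-orbit speed at r₁ (v² = μ(2/r − 1/a)): v_p = √[μ(2/r₁ − 1/a_t)] = 9.114 km/s.
First burn Δv₁ = |v_p − v₁| = 1.894 km/s.
Circular speed at r₂: v₂ = √(μ/r₂) = 3.646 km/s.
Transfer-orbit speed at r₂: v_a = √[μ(2/r₂ − 1/a_t)] = 2.324 km/s.
Second burn Δv₂ = |v₂ − v_a| = 1.322 km/s.
Total Δv = Δv₁ + Δv₂ = 3.216 km/s.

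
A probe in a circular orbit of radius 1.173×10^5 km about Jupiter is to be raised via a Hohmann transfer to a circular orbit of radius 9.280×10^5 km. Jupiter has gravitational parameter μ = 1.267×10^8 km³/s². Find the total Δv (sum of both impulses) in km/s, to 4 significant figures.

Transfer-ellipse semi-major axis a_t = (r₁ + r₂)/2 = (1.173×10^5 + 9.280×10^5)/2 = 5.2265×10^5 km.
At r₁ the circular-orbit speed is v₁ = √(μ/r₁) = 32.865 km/s.
On the transfer ellipse at r₁, vis-viva equation gives v_p = √[μ(2/r₁ − 1/a_t)] = 43.793 km/s.
First burn Δv₁ = |v_p − v₁| = 10.93 km/s.
Circular speed at r₂: v₂ = √(μ/r₂) = 11.6846 km/s.
Transfer-orbit speed at r₂: v_a = √[μ(2/r₂ − 1/a_t)] = 5.53551 km/s.
Second burn Δv₂ = |v₂ − v_a| = 6.149 km/s.
Total Δv = Δv₁ + Δv₂ = 17.08 km/s.

Δv = 17.08 km/s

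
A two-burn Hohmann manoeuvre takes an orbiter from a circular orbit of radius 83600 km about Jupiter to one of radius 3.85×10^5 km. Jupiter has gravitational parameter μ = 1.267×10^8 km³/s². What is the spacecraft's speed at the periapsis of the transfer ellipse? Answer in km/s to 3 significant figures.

Semi-major axis of the transfer orbit: a_t = (83600 + 3.850×10^5)/2 = 2.343×10^5 km.
The periapsis of the transfer ellipse is at r = 83600 km.
Vis-viva: v = √[μ(2/r − 1/a_t)] = √[1.267×10^8 × (2/83600 − 1/2.343×10^5)] = 49.90 km/s.

v = 49.9 km/s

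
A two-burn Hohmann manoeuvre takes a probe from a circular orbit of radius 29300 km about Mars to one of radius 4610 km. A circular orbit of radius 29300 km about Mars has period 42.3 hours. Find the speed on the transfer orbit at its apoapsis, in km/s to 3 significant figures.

From Kepler's third law T² = 4π²r³/μ at r = 29300 km, T = 42.3 hours = 42.3 × 3600 s = 1.5228×10^5 s: μ = 4π²r³/T² = 42823.0 km³/s².
The Hohmann ellipse has a_t = (r₁ + r₂)/2 = 16955 km.
At apoapsis, r = 29300 km.
Applying v² = μ(2/r − 1/a_t): v = 0.6304 km/s.

v = 0.630 km/s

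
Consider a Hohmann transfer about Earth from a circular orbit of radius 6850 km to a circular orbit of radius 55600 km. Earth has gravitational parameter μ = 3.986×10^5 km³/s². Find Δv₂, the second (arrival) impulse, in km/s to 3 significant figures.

Δv₂ = 1.42 km/s

Transfer-ellipse semi-major axis a_t = (r₁ + r₂)/2 = (6850 + 55600)/2 = 31225 km.
On the circular orbit at r = 55600 km, v_c = √(μ/r) = 2.6775 km/s.
Vis-viva on the transfer ellipse at r = 55600 km gives v_t = √[μ(2/r − 1/a_t)] = 1.2541 km/s.
Δv₂ = |v_t − v_c| = |1.2541 − 2.6775| = 1.423 km/s.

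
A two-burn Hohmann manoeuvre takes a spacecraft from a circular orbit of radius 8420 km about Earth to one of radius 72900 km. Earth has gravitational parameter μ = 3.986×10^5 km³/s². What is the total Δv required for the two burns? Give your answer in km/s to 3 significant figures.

Semi-major axis of the transfer orbit: a_t = (8420 + 72900)/2 = 40660 km.
Circular speed at r₁: v₁ = √(μ/r₁) = √(3.986×10^5/8420) = 6.8804 km/s.
Transfer-orbit speed at r₁ (v² = μ(2/r − 1/a)): v_p = √[μ(2/r₁ − 1/a_t)] = 9.2128 km/s.
First burn Δv₁ = |v_p − v₁| = 2.3324 km/s.
At r₂, v₂ = √(μ/r₂) = 2.3383 km/s.
Transfer-orbit speed at r₂: v_a = √[μ(2/r₂ − 1/a_t)] = 1.0641 km/s.
Second burn Δv₂ = |v₂ − v_a| = 1.2742 km/s.
Total Δv = Δv₁ + Δv₂ = 3.607 km/s.

Δv = 3.61 km/s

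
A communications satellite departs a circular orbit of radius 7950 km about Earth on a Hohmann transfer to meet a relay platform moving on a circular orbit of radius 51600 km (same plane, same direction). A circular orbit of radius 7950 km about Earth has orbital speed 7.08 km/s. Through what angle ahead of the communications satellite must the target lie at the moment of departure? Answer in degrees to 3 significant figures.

From the circular-orbit relation v² = μ/r at r = 7950 km: μ = v²r = (7.08)² × 7950 = 3.98505×10^5 km³/s².
Semi-major axis of the transfer orbit: a_t = (7950 + 51600)/2 = 29775 km.
Transfer time t = π√(a_t³/μ) = 25570 s.
The target's mean motion on its circular orbit is ω₂ = √(μ/r₂³) = 5.386×10^-5 rad/s.
Angle swept by the target during transfer: ω₂·t = 1.377 rad = 78.90°.
Arrival is 180° from departure on the ellipse, so φ = 180° − 78.90° = 101°.

φ = 101°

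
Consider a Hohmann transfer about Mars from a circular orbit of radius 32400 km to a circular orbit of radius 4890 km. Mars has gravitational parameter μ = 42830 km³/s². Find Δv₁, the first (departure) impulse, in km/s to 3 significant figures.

The Hohmann ellipse has a_t = (r₁ + r₂)/2 = 18645 km.
On the circular orbit at r = 32400 km, v_c = √(μ/r) = 1.1497 km/s.
Transfer-orbit speed at the same r (vis-viva, a = a_t): v_t = √[μ(2/r − 1/a_t)] = 0.58881 km/s.
Δv₁ = |v_t − v_c| = |0.58881 − 1.1497| = 0.5609 km/s.

Δv₁ = 0.561 km/s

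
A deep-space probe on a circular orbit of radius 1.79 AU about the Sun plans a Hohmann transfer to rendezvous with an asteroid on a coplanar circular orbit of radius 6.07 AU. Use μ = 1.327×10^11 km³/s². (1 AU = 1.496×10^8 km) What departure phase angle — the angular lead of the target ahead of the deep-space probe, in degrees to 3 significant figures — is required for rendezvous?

In km: r₁ = 1.79 × 1.496×10^8 = 2.67784×10^8 km; r₂ = 6.07 × 1.496×10^8 = 9.08072×10^8 km.
The Hohmann ellipse has a_t = (r₁ + r₂)/2 = 5.87928×10^8 km.
Transfer time t = π√(a_t³/μ) = 1.2294×10^8 s.
The target's mean motion on its circular orbit is ω₂ = √(μ/r₂³) = 1.3312×10^-8 rad/s.
Angle swept by the target during transfer: ω₂·t = 1.6366 rad = 93.77°.
The deep-space probe traverses 180° on the transfer ellipse, so the target must lead by 180° − 93.77° = 86.2°.

φ = 86.2°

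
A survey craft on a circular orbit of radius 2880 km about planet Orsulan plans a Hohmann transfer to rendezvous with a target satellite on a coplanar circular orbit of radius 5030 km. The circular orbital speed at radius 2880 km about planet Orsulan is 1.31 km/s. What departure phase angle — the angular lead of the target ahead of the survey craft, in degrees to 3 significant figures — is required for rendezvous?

φ = 54.5°

From the circular-orbit relation v² = μ/r at r = 2880 km: μ = v²r = (1.31)² × 2880 = 4942.37 km³/s².
Semi-major axis of the transfer orbit: a_t = (2880 + 5030)/2 = 3955 km.
The half-period of the transfer ellipse is t = π√(a_t³/μ) = 11110 s.
The target's mean motion on its circular orbit is ω₂ = √(μ/r₂³) = 1.971×10^-4 rad/s.
Angle swept by the target during transfer: ω₂·t = 2.190 rad = 125.5°.
Arrival is 180° from departure on the ellipse, so φ = 180° − 125.5° = 54.5°.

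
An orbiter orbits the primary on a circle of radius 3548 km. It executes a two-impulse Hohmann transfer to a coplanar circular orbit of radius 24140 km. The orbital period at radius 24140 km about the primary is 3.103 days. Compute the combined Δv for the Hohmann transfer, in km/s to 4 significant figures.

Δv = 0.7523 km/s

From Kepler's third law T² = 4π²r³/μ at r = 24140 km, T = 3.103 days = 3.103 × 86400 s = 2.680992×10^5 s: μ = 4π²r³/T² = 7726.46 km³/s².
Transfer-ellipse semi-major axis a_t = (r₁ + r₂)/2 = (3548 + 24140)/2 = 13844 km.
At r₁ the circular-orbit speed is v₁ = √(μ/r₁) = 1.476 km/s.
Transfer-orbit speed at r₁ (v² = μ(2/r − 1/a)): v_p = √[μ(2/r₁ − 1/a_t)] = 1.949 km/s.
First burn Δv₁ = |v_p − v₁| = 0.4730 km/s.
Circular speed at r₂: v₂ = √(μ/r₂) = 0.5657 km/s.
Transfer-orbit speed at r₂: v_a = √[μ(2/r₂ − 1/a_t)] = 0.2864 km/s.
Second burn Δv₂ = |v₂ − v_a| = 0.2793 km/s.
Δv = Δv₁ + Δv₂ = 0.4730 + 0.2793 = 0.7523 km/s.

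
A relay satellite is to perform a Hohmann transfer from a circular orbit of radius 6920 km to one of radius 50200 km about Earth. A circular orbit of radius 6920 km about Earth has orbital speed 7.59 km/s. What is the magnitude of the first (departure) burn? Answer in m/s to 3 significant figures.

Δv₁ = 2470 m/s

From the circular-orbit relation v² = μ/r at r = 6920 km: μ = v²r = (7.59)² × 6920 = 3.98648×10^5 km³/s².
Semi-major axis of the transfer orbit: a_t = (6920 + 50200)/2 = 28560 km.
Circular speed at r = 6920 km: v_c = √(μ/r) = 7.5900 km/s.
Transfer-orbit speed at the same r (vis-viva, a = a_t): v_t = √[μ(2/r − 1/a_t)] = 10.063 km/s.
Δv₁ = |v_t − v_c| = |10.063 − 7.5900| = 2.473 km/s.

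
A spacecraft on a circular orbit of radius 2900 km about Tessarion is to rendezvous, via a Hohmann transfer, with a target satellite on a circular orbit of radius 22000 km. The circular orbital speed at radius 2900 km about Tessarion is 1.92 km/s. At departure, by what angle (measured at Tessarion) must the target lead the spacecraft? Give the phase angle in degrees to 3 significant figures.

From the circular-orbit relation v² = μ/r at r = 2900 km: μ = v²r = (1.92)² × 2900 = 10690.6 km³/s².
The Hohmann ellipse has a_t = (r₁ + r₂)/2 = 12450 km.
The half-period of the transfer ellipse is t = π√(a_t³/μ) = 42209 s.
The target's mean motion on its circular orbit is ω₂ = √(μ/r₂³) = 3.1686×10^-5 rad/s.
Angle swept by the target during transfer: ω₂·t = 1.3374 rad = 76.63°.
The spacecraft traverses 180° on the transfer ellipse, so the target must lead by 180° − 76.63° = 103°.

φ = 103°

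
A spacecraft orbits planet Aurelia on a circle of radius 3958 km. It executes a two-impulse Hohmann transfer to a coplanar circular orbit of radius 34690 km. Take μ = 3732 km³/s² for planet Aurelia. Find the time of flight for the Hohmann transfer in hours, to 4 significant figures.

t = 38.37 hours

Semi-major axis of the transfer orbit: a_t = (3958 + 34690)/2 = 19324 km.
By Kepler's third law the transfer-orbit period is T = 2π√(a_t³/μ), so t = T/2 = 1.3814×10^5 s.
Converting: 1.3814×10^5 s ÷ 3600 s/hour = 38.37 hours.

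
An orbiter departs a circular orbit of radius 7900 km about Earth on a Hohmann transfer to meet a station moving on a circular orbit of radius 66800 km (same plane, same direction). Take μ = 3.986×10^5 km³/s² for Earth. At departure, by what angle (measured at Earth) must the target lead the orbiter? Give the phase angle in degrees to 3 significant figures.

φ = 105°

The Hohmann ellipse has a_t = (r₁ + r₂)/2 = 37350 km.
The half-period of the transfer ellipse is t = π√(a_t³/μ) = 35918.4 s.
The target's mean motion on its circular orbit is ω₂ = √(μ/r₂³) = 3.65682×10^-5 rad/s.
Angle swept by the target during transfer: ω₂·t = 1.3135 rad = 75.26°.
Arrival is 180° from departure on the ellipse, so φ = 180° − 75.26° = 105°.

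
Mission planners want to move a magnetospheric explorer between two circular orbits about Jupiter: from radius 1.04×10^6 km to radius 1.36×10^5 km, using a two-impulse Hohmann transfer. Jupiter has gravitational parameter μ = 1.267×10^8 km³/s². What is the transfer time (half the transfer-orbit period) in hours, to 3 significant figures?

Transfer-ellipse semi-major axis a_t = (r₁ + r₂)/2 = (1.040×10^6 + 1.360×10^5)/2 = 5.880×10^5 km.
Transfer time t = π√(a_t³/μ) = π√((5.880×10^5)³ / 1.267×10^8) = 1.2584×10^5 s.
Converting: 1.2584×10^5 s ÷ 3600 s/hour = 35.0 hours.

t = 35.0 hours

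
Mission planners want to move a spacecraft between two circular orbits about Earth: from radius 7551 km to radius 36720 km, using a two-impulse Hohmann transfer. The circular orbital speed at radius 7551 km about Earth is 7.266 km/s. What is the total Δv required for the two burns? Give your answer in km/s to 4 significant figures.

Δv = 3.463 km/s

From the circular-orbit relation v² = μ/r at r = 7551 km: μ = v²r = (7.266)² × 7551 = 3.98653×10^5 km³/s².
Semi-major axis of the transfer orbit: a_t = (7551 + 36720)/2 = 22135.5 km.
At r₁ the circular-orbit speed is v₁ = √(μ/r₁) = 7.2660 km/s.
On the transfer ellipse at r₁, v² = μ(2/r − 1/a) gives v_p = √[μ(2/r₁ − 1/a_t)] = 9.3584 km/s.
First burn Δv₁ = |v_p − v₁| = 2.0924 km/s.
Circular speed at r₂: v₂ = √(μ/r₂) = 3.2949 km/s.
Transfer-orbit speed at r₂: v_a = √[μ(2/r₂ − 1/a_t)] = 1.9244 km/s.
Second burn Δv₂ = |v₂ − v_a| = 1.3705 km/s.
Δv = Δv₁ + Δv₂ = 2.0924 + 1.3705 = 3.463 km/s.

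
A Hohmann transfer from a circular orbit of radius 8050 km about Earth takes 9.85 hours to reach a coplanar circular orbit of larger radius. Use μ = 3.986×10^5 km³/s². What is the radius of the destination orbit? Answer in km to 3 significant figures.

r₂ = 66000 km

Transfer time t = 9.85 hours = 35460 s, and t = π√(a_t³/μ).
So a_t = (μ t²/π²)^(1/3) = (3.986×10^5 × (35460)² / π²)^(1/3) = 37032 km.
Since a_t = (r₁ + r₂)/2, r₂ = 2a_t − r₁ = 2×37032 − 8050 = 66014 km.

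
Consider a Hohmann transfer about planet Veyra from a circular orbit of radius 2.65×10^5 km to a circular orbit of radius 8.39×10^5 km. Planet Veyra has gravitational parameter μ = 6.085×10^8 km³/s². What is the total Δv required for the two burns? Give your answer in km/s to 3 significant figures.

Δv = 19.4 km/s

Transfer-ellipse semi-major axis a_t = (r₁ + r₂)/2 = (2.650×10^5 + 8.390×10^5)/2 = 5.520×10^5 km.
Circular speed at r₁: v₁ = √(μ/r₁) = √(6.085×10^8/2.650×10^5) = 47.92 km/s.
On the transfer ellipse at r₁, vis-viva equation gives v_p = √[μ(2/r₁ − 1/a_t)] = 59.08 km/s.
First burn Δv₁ = |v_p − v₁| = 11.16 km/s.
At r₂, v₂ = √(μ/r₂) = 26.931 km/s.
Transfer-orbit speed at r₂: v_a = √[μ(2/r₂ − 1/a_t)] = 18.660 km/s.
Second burn Δv₂ = |v₂ − v_a| = 8.271 km/s.
Total Δv = Δv₁ + Δv₂ = 19.43 km/s.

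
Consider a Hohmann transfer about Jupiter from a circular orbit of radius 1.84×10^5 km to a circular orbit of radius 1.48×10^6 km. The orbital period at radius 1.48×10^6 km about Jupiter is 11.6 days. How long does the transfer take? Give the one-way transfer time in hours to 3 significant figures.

From Kepler's third law T² = 4π²r³/μ at r = 1.48×10^6 km, T = 11.6 days = 11.6 × 86400 s = 1.00224×10^6 s: μ = 4π²r³/T² = 1.27409×10^8 km³/s².
Transfer-ellipse semi-major axis a_t = (r₁ + r₂)/2 = (1.840×10^5 + 1.480×10^6)/2 = 8.320×10^5 km.
Half the transfer-orbit period gives t = π√(a_t³/μ) = 2.112×10^5 s.
Converting: 2.112×10^5 s ÷ 3600 s/hour = 58.7 hours.

t = 58.7 hours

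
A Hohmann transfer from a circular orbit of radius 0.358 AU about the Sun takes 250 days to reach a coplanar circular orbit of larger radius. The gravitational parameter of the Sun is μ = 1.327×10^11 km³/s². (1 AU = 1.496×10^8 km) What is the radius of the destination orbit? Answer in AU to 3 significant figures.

In km: r₁ = 0.358 × 1.496×10^8 = 5.35568×10^7 km.
Transfer time t = 250 days = 2.160×10^7 s, and t = π√(a_t³/μ).
So a_t = (μ t²/π²)^(1/3) = (1.327×10^11 × (2.160×10^7)² / π²)^(1/3) = 1.8443×10^8 km.
Since a_t = (r₁ + r₂)/2, r₂ = 2a_t − r₁ = 2×1.8443×10^8 − 5.35568×10^7 = 3.153032×10^8 km.
In AU: r₂ = 3.153032×10^8 / 1.496×10^8 = 2.11 AU.

r₂ = 2.11 AU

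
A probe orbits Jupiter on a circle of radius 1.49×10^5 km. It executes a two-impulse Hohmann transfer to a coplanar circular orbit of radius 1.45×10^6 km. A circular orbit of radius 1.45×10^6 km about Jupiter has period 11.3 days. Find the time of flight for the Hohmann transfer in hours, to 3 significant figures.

t = 55.5 hours

From Kepler's third law T² = 4π²r³/μ at r = 1.45×10^6 km, T = 11.3 days = 11.3 × 86400 s = 9.7632×10^5 s: μ = 4π²r³/T² = 1.26264×10^8 km³/s².
Semi-major axis of the transfer orbit: a_t = (1.490×10^5 + 1.450×10^6)/2 = 7.995×10^5 km.
Half the transfer-orbit period gives t = π√(a_t³/μ) = 1.999×10^5 s.
Converting: 1.999×10^5 s ÷ 3600 s/hour = 55.5 hours.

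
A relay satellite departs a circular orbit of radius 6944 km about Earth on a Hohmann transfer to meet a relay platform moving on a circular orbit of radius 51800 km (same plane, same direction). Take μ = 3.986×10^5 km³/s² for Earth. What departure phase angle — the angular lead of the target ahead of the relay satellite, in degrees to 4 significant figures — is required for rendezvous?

φ = 103.1°

Semi-major axis of the transfer orbit: a_t = (6944 + 51800)/2 = 29372 km.
The half-period of the transfer ellipse is t = π√(a_t³/μ) = 25050 s.
Target angular speed ω₂ = √(μ/r₂³) = 5.355×10^-5 rad/s.
Angle swept by the target during transfer: ω₂·t = 1.3414 rad = 76.86°.
Arrival is 180° from departure on the ellipse, so φ = 180° − 76.86° = 103.1°.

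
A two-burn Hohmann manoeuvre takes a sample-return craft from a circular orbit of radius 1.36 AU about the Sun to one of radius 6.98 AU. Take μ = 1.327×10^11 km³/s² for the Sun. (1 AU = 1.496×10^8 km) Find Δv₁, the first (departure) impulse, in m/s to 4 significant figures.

In km: r₁ = 1.36 × 1.496×10^8 = 2.03456×10^8 km; r₂ = 6.98 × 1.496×10^8 = 1.044208×10^9 km.
Semi-major axis of the transfer orbit: a_t = (2.03456×10^8 + 1.044208×10^9)/2 = 6.23832×10^8 km.
On the circular orbit at r = 2.03456×10^8 km, v_c = √(μ/r) = 25.539 km/s.
Vis-viva on the transfer ellipse at r = 2.03456×10^8 km gives v_t = √[μ(2/r − 1/a_t)] = 33.042 km/s.
Δv₁ = |v_t − v_c| = |33.042 − 25.539| = 7.503 km/s.

Δv₁ = 7503 m/s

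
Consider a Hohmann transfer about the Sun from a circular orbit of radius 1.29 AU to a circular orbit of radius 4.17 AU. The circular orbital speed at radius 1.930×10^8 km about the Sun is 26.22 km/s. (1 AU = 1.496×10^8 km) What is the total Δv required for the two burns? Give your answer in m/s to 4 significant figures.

Δv = 10740 m/s

From the circular-orbit relation v² = μ/r at r = 1.930×10^8 km: μ = v²r = (26.22)² × 1.930×10^8 = 1.32685×10^11 km³/s².
In km: r₁ = 1.29 × 1.496×10^8 = 1.92984×10^8 km; r₂ = 4.17 × 1.496×10^8 = 6.23832×10^8 km.
Semi-major axis of the transfer orbit: a_t = (1.92984×10^8 + 6.23832×10^8)/2 = 4.08408×10^8 km.
At r₁ the circular-orbit speed is v₁ = √(μ/r₁) = 26.2211 km/s.
On the transfer ellipse at r₁, vis-viva gives v_p = √[μ(2/r₁ − 1/a_t)] = 32.4069 km/s.
First burn Δv₁ = |v_p − v₁| = 6.1858 km/s.
At r₂, v₂ = √(μ/r₂) = 14.58403 km/s.
Transfer-orbit speed at r₂: v_a = √[μ(2/r₂ − 1/a_t)] = 10.02515 km/s.
Second burn Δv₂ = |v₂ − v_a| = 4.5589 km/s.
Total Δv = Δv₁ + Δv₂ = 10.74 km/s.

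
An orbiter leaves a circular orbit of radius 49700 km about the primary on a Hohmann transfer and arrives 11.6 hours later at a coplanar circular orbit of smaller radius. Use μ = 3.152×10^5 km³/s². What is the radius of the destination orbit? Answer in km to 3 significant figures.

r₂ = 26700 km

Transfer time t = 11.6 hours = 41760 s, and t = π√(a_t³/μ).
So a_t = (μ t²/π²)^(1/3) = (3.152×10^5 × (41760)² / π²)^(1/3) = 38189 km.
Since a_t = (r₁ + r₂)/2, r₂ = 2a_t − r₁ = 2×38189 − 49700 = 26678 km.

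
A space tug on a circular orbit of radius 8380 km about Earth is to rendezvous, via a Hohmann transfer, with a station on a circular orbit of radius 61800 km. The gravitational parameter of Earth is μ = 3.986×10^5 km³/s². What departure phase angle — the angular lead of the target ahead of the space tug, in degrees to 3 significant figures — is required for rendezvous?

φ = 103°

Transfer-ellipse semi-major axis a_t = (r₁ + r₂)/2 = (8380 + 61800)/2 = 35090 km.
Transfer time t = π√(a_t³/μ) = 32710 s.
The target's mean motion on its circular orbit is ω₂ = √(μ/r₂³) = 4.109×10^-5 rad/s.
Angle swept by the target during transfer: ω₂·t = 1.344 rad = 77.01°.
The space tug traverses 180° on the transfer ellipse, so the target must lead by 180° − 77.01° = 103°.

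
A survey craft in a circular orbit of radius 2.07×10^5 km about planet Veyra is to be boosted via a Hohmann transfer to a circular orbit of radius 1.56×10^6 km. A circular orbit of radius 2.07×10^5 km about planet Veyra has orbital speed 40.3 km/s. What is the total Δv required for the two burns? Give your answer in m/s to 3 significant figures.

Δv = 20800 m/s

From the circular-orbit relation v² = μ/r at r = 2.07×10^5 km: μ = v²r = (40.3)² × 2.07×10^5 = 3.36187×10^8 km³/s².
The Hohmann ellipse has a_t = (r₁ + r₂)/2 = 8.835×10^5 km.
At r₁ the circular-orbit speed is v₁ = √(μ/r₁) = 40.30 km/s.
On the transfer ellipse at r₁, vis-viva equation gives v_p = √[μ(2/r₁ − 1/a_t)] = 53.55 km/s.
First burn Δv₁ = |v_p − v₁| = 13.25 km/s.
Circular speed at r₂: v₂ = √(μ/r₂) = 14.68 km/s.
Transfer-orbit speed at r₂: v_a = √[μ(2/r₂ − 1/a_t)] = 7.106 km/s.
Second burn Δv₂ = |v₂ − v_a| = 7.574 km/s.
Δv = Δv₁ + Δv₂ = 13.25 + 7.574 = 20.82 km/s.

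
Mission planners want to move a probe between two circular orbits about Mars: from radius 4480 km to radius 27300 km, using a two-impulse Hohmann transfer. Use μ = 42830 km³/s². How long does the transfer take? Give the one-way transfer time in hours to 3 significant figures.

The Hohmann ellipse has a_t = (r₁ + r₂)/2 = 15890 km.
Half the transfer-orbit period gives t = π√(a_t³/μ) = 30410 s.
Converting: 30410 s ÷ 3600 s/hour = 8.45 hours.

t = 8.45 hours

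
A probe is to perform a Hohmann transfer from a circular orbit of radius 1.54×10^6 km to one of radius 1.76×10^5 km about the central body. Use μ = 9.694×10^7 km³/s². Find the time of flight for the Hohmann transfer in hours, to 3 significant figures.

Semi-major axis of the transfer orbit: a_t = (1.540×10^6 + 1.760×10^5)/2 = 8.580×10^5 km.
Half the transfer-orbit period gives t = π√(a_t³/μ) = 2.536×10^5 s.
Converting: 2.536×10^5 s ÷ 3600 s/hour = 70.4 hours.

t = 70.4 hours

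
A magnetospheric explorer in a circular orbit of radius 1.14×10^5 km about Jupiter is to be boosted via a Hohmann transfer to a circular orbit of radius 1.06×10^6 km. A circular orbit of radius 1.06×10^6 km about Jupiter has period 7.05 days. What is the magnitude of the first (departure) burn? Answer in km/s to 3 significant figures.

Δv₁ = 11.5 km/s

From Kepler's third law T² = 4π²r³/μ at r = 1.06×10^6 km, T = 7.05 days = 7.05 × 86400 s = 6.0912×10^5 s: μ = 4π²r³/T² = 1.26728×10^8 km³/s².
The Hohmann ellipse has a_t = (r₁ + r₂)/2 = 5.870×10^5 km.
Circular speed at r = 1.140×10^5 km: v_c = √(μ/r) = 33.34 km/s.
Transfer-orbit speed at the same r (vis-viva, a = a_t): v_t = √[μ(2/r − 1/a_t)] = 44.80 km/s.
Δv₁ = |v_t − v_c| = |44.80 − 33.34| = 11.46 km/s.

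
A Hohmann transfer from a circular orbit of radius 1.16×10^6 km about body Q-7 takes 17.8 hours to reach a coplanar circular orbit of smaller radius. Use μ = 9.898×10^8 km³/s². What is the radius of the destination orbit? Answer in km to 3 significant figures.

r₂ = 3.28×10^5 km

Transfer time t = 17.8 hours = 64080 s, and t = π√(a_t³/μ).
So a_t = (μ t²/π²)^(1/3) = (9.898×10^8 × (64080)² / π²)^(1/3) = 7.4399×10^5 km.
Since a_t = (r₁ + r₂)/2, r₂ = 2a_t − r₁ = 2×7.4399×10^5 − 1.160×10^6 = 3.2798×10^5 km.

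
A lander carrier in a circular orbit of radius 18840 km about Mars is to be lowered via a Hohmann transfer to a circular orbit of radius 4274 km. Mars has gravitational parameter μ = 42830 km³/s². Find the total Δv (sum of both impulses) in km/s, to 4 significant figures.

Semi-major axis of the transfer orbit: a_t = (18840 + 4274)/2 = 11557 km.
Circular speed at r₁: v₁ = √(μ/r₁) = √(42830/18840) = 1.5078 km/s.
Transfer-orbit speed at r₁ (vis-viva): v_a = √[μ(2/r₁ − 1/a_t)] = 0.91691 km/s.
First burn Δv₁ = |v_a − v₁| = 0.5909 km/s.
Circular speed at r₂: v₂ = √(μ/r₂) = 3.1656 km/s.
Transfer-orbit speed at r₂: v_p = √[μ(2/r₂ − 1/a_t)] = 4.0418 km/s.
Second burn Δv₂ = |v₂ − v_p| = 0.8762 km/s.
Δv = Δv₁ + Δv₂ = 0.5909 + 0.8762 = 1.467 km/s.

Δv = 1.467 km/s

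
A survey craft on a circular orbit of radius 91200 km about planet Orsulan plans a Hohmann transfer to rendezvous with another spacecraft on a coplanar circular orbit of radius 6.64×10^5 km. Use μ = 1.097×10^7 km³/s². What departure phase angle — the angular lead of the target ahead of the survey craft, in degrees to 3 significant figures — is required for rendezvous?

φ = 103°

Transfer-ellipse semi-major axis a_t = (r₁ + r₂)/2 = (91200 + 6.640×10^5)/2 = 3.776×10^5 km.
Transfer time t = π√(a_t³/μ) = 2.201×10^5 s.
Target angular speed ω₂ = √(μ/r₂³) = 6.121×10^-6 rad/s.
Angle swept by the target during transfer: ω₂·t = 1.3472 rad = 77.19°.
The survey craft traverses 180° on the transfer ellipse, so the target must lead by 180° − 77.19° = 103°.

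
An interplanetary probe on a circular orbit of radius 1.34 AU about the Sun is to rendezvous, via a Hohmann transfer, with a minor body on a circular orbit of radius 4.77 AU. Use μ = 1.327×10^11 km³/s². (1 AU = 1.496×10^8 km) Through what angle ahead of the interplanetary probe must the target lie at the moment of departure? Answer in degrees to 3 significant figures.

φ = 87.7°

In km: r₁ = 1.34 × 1.496×10^8 = 2.00464×10^8 km; r₂ = 4.77 × 1.496×10^8 = 7.13592×10^8 km.
Transfer-ellipse semi-major axis a_t = (r₁ + r₂)/2 = (2.00464×10^8 + 7.13592×10^8)/2 = 4.57028×10^8 km.
The half-period of the transfer ellipse is t = π√(a_t³/μ) = 8.426×10^7 s.
Target angular speed ω₂ = √(μ/r₂³) = 1.911×10^-8 rad/s.
Angle swept by the target during transfer: ω₂·t = 1.6102 rad = 92.26°.
Arrival is 180° from departure on the ellipse, so φ = 180° − 92.26° = 87.7°.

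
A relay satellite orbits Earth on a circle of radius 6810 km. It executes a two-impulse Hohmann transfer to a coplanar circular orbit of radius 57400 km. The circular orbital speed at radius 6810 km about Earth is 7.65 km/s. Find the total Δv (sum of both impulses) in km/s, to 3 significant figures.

Δv = 4.00 km/s

From the circular-orbit relation v² = μ/r at r = 6810 km: μ = v²r = (7.65)² × 6810 = 3.98538×10^5 km³/s².
Semi-major axis of the transfer orbit: a_t = (6810 + 57400)/2 = 32105 km.
Circular speed at r₁: v₁ = √(μ/r₁) = √(3.98538×10^5/6810) = 7.6500 km/s.
Transfer-orbit speed at r₁ (v² = μ(2/r − 1/a)): v_p = √[μ(2/r₁ − 1/a_t)] = 10.229 km/s.
First burn Δv₁ = |v_p − v₁| = 2.579 km/s.
Circular speed at r₂: v₂ = √(μ/r₂) = 2.635 km/s.
Transfer-orbit speed at r₂: v_a = √[μ(2/r₂ − 1/a_t)] = 1.214 km/s.
Second burn Δv₂ = |v₂ − v_a| = 1.421 km/s.
Δv = Δv₁ + Δv₂ = 2.579 + 1.421 = 4.000 km/s.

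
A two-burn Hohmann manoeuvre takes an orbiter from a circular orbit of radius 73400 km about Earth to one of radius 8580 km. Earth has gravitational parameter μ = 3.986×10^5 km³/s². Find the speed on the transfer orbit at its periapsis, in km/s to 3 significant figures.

v = 9.12 km/s

Semi-major axis of the transfer orbit: a_t = (73400 + 8580)/2 = 40990 km.
At periapsis, r = 8580 km.
From the vis-viva equation, v = √[μ(2/r − 1/a_t)] = 9.121 km/s.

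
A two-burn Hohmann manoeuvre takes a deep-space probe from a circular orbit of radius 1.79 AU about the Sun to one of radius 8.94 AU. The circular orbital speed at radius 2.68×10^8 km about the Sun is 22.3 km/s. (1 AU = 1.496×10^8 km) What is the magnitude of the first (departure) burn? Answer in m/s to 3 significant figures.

From the circular-orbit relation v² = μ/r at r = 2.68×10^8 km: μ = v²r = (22.3)² × 2.68×10^8 = 1.33274×10^11 km³/s².
In km: r₁ = 1.79 × 1.496×10^8 = 2.67784×10^8 km; r₂ = 8.94 × 1.496×10^8 = 1.337424×10^9 km.
Semi-major axis of the transfer orbit: a_t = (2.67784×10^8 + 1.337424×10^9)/2 = 8.02604×10^8 km.
Circular speed at r = 2.67784×10^8 km: v_c = √(μ/r) = 22.309 km/s.
Vis-viva on the transfer ellipse at r = 2.67784×10^8 km gives v_t = √[μ(2/r − 1/a_t)] = 28.798 km/s.
Δv₁ = |v_t − v_c| = |28.798 − 22.309| = 6.489 km/s.

Δv₁ = 6490 m/s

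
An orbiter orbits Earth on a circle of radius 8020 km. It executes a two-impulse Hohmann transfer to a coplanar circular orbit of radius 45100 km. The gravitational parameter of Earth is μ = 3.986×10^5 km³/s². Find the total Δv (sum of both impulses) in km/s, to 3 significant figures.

The Hohmann ellipse has a_t = (r₁ + r₂)/2 = 26560 km.
Circular speed at r₁: v₁ = √(μ/r₁) = √(3.986×10^5/8020) = 7.050 km/s.
On the transfer ellipse at r₁, vis-viva equation gives v_p = √[μ(2/r₁ − 1/a_t)] = 9.187 km/s.
First burn Δv₁ = |v_p − v₁| = 2.137 km/s.
Circular speed at r₂: v₂ = √(μ/r₂) = 2.973 km/s.
Transfer-orbit speed at r₂: v_a = √[μ(2/r₂ − 1/a_t)] = 1.634 km/s.
Second burn Δv₂ = |v₂ − v_a| = 1.339 km/s.
Δv = Δv₁ + Δv₂ = 2.137 + 1.339 = 3.476 km/s.

Δv = 3.48 km/s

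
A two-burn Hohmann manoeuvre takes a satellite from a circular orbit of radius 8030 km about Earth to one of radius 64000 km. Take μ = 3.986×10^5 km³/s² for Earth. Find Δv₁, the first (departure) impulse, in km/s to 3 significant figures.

Δv₁ = 2.35 km/s

Semi-major axis of the transfer orbit: a_t = (8030 + 64000)/2 = 36015 km.
On the circular orbit at r = 8030 km, v_c = √(μ/r) = 7.045 km/s.
Transfer-orbit speed at the same r (vis-viva, a = a_t): v_t = √[μ(2/r − 1/a_t)] = 9.392 km/s.
Δv₁ = |v_t − v_c| = |9.392 − 7.045| = 2.347 km/s.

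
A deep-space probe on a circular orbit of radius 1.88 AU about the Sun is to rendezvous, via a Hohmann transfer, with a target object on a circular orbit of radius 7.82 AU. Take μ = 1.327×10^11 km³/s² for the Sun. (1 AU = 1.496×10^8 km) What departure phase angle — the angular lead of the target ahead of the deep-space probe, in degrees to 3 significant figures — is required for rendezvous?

φ = 92.1°

In km: r₁ = 1.88 × 1.496×10^8 = 2.81248×10^8 km; r₂ = 7.82 × 1.496×10^8 = 1.169872×10^9 km.
Transfer-ellipse semi-major axis a_t = (r₁ + r₂)/2 = (2.81248×10^8 + 1.169872×10^9)/2 = 7.2556×10^8 km.
The half-period of the transfer ellipse is t = π√(a_t³/μ) = 1.68548×10^8 s.
Target angular speed ω₂ = √(μ/r₂³) = 9.10391×10^-9 rad/s.
Angle swept by the target during transfer: ω₂·t = 1.53445 rad = 87.92°.
The deep-space probe traverses 180° on the transfer ellipse, so the target must lead by 180° − 87.92° = 92.1°.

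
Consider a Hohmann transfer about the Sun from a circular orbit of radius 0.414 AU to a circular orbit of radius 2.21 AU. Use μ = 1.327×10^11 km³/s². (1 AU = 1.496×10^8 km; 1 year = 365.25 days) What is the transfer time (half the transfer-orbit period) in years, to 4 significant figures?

In km: r₁ = 0.414 × 1.496×10^8 = 6.19344×10^7 km; r₂ = 2.21 × 1.496×10^8 = 3.30616×10^8 km.
The Hohmann ellipse has a_t = (r₁ + r₂)/2 = 1.962752×10^8 km.
Transfer time t = π√(a_t³/μ) = π√((1.962752×10^8)³ / 1.327×10^11) = 2.3714×10^7 s.
Converting: 2.3714×10^7 s ÷ 3.15576×10^7 s/year (365.25 × 86400) = 0.7515 years.

t = 0.7515 years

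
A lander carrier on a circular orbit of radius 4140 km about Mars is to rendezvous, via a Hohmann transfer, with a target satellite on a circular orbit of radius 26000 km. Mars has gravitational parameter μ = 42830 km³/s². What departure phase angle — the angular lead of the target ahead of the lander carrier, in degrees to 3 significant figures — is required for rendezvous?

φ = 101°

Semi-major axis of the transfer orbit: a_t = (4140 + 26000)/2 = 15070 km.
The half-period of the transfer ellipse is t = π√(a_t³/μ) = 28083 s.
The target's mean motion on its circular orbit is ω₂ = √(μ/r₂³) = 4.9364×10^-5 rad/s.
Angle swept by the target during transfer: ω₂·t = 1.3863 rad = 79.43°.
Arrival is 180° from departure on the ellipse, so φ = 180° − 79.43° = 101°.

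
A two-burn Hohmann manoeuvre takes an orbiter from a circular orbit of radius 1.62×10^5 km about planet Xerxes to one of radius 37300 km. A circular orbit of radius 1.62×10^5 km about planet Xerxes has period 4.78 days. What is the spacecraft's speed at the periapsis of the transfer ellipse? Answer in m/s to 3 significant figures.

v = 6550 m/s

From Kepler's third law T² = 4π²r³/μ at r = 1.62×10^5 km, T = 4.78 days = 4.78 × 86400 s = 4.12992×10^5 s: μ = 4π²r³/T² = 9.84060×10^5 km³/s².
Transfer-ellipse semi-major axis a_t = (r₁ + r₂)/2 = (1.620×10^5 + 37300)/2 = 99650 km.
The periapsis of the transfer ellipse is at r = 37300 km.
From the vis-viva equation, v = √[μ(2/r − 1/a_t)] = 6.549 km/s.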